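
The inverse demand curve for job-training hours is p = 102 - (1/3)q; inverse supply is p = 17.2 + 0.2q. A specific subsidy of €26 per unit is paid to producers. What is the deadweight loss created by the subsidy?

Deadweight loss = €633.75

Pre-subsidy: 102 - (1/3)q = 17.2 + 0.2q gives q* = 159 and p* = 49.
With the subsidy, sellers receive ps = pb + 26 for each unit, where pb is the price buyers pay.
On the curves, pb = 102 - (1/3)q and ps = 17.2 + 0.2q; the wedge ps − pb = 26 gives 17.2 + 0.2q − (102 - (1/3)q) = 26, so q' = 207.75.
Then pb = 102 − (1/3)·207.75 = 32.75 and ps = 17.2 + 0.2·207.75 = 58.75.
The subsidy expands output by 207.75 − 159 = 48.75 past the efficient level; on those units the gap between marginal cost and willingness to pay runs from 0 up to 26.
DWL = ½ × 26 × 48.75 = 633.75.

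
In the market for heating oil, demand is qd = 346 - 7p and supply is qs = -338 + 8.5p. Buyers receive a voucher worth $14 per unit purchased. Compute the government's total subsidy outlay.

Pre-subsidy: 346 - 7p = -338 + 8.5p gives p* = 1368/31, q* = 1150/31.
With the rebate, buyers effectively pay pb = ps − 14, where ps is the price sellers receive.
Demand in terms of ps becomes qd = 346 − 7(ps − 14) = 444 - 7ps. Setting this equal to supply: 444 - 7ps = -338 + 8.5ps, so ps = 1564/31.
Buyers pay pb = 1564/31 − 14 = 1130/31; q' = -338 + 8.5·(1564/31) = 2816/31.
Government outlay = subsidy × quantity = 14 × 2816/31 = 39424/31.

Government cost = 39424/31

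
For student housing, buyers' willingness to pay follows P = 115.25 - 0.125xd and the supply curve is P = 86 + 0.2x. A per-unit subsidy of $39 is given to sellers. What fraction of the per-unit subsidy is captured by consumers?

Pre-subsidy: 115.25 - 0.125x = 86 + 0.2x gives x* = 90 and P* = 104.
With the subsidy, sellers receive Ps = Pb + 39 for each unit, where Pb is the price buyers pay.
On the curves, Pb = 115.25 - 0.125x and Ps = 86 + 0.2x; the wedge Ps − Pb = 39 gives 86 + 0.2x − (115.25 - 0.125x) = 39, so x' = 210.
Then Pb = 115.25 − 0.125·210 = 89 and Ps = 86 + 0.2·210 = 128.
Buyers' price falls by P* − Pb = 104 − 89 = 15; sellers' price rises by Ps − P* = 128 − 104 = 24.
So consumers capture 15/39 = 5/13 of each unit of subsidy.

Consumer share = 5/13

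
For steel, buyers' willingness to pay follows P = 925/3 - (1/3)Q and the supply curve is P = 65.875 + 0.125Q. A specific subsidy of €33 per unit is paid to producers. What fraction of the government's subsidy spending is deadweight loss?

DWL / government spending = 36/601

Pre-subsidy: 925/3 - (1/3)Q = 65.875 + 0.125Q gives Q* = 529 and P* = 132.
With the subsidy, sellers receive Ps = Pb + 33 for each unit, where Pb is the price buyers pay.
On the curves, Pb = 925/3 - (1/3)Q and Ps = 65.875 + 0.125Q; the wedge Ps − Pb = 33 gives 65.875 + 0.125Q − (925/3 - (1/3)Q) = 33, so Q' = 601.
Then Pb = 925/3 − (1/3)·601 = 108 and Ps = 65.875 + 0.125·601 = 141.
ΔCS = ½(529 + 601)(132 − 108) = 13560; ΔPS = ½(529 + 601)(141 − 132) = 5085.
Government spending = 33 × 601 = 19833.
DWL = ½ × 33 × (601 − 529) = 1188; fraction = 1188 / 19833 = 36/601.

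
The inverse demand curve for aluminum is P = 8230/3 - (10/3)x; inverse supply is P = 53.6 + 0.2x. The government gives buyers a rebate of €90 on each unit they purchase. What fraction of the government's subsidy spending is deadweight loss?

Pre-subsidy: 8230/3 - (10/3)x = 53.6 + 0.2x gives x* = 40346/53 and P* = 10910/53.
With the rebate, buyers effectively pay Pb = Ps − 90, where Ps is the price sellers receive.
On the curves, Pb = 8230/3 - (10/3)x and Ps = 53.6 + 0.2x; the wedge Ps − Pb = 90 gives 53.6 + 0.2x − (8230/3 - (10/3)x) = 90, so x' = 41696/53.
Then Pb = 8230/3 − (10/3)·(41696/53) = 6410/53 and Ps = 53.6 + 0.2·(41696/53) = 11180/53.
ΔCS = ½(40346/53 + 41696/53)(10910/53 − 6410/53) = 184594500/2809; ΔPS = ½(40346/53 + 41696/53)(11180/53 − 10910/53) = 11075670/2809.
Government spending = 90 × 41696/53 = 3752640/53.
DWL = ½ × 90 × (41696/53 − 40346/53) = 60750/53; fraction = (60750/53) / (3752640/53) = 675/41696.

DWL / government spending = 675/41696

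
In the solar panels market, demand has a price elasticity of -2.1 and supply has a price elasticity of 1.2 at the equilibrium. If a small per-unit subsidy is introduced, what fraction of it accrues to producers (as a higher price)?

For a small subsidy around the equilibrium, the benefit split depends on the relative slopes, which at a point are proportional to the elasticities.
Buyer share = εs/(εs + |εd|) = 1.2/(1.2 + 2.1) = 4/11; seller share = |εd|/(εs + |εd|) = 7/11.
So producers capture 7/11 of the subsidy.

Producer share = 7/11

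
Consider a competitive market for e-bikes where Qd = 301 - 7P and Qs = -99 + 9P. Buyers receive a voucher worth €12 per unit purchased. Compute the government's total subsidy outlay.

Pre-subsidy: 301 - 7P = -99 + 9P gives P* = 25, Q* = 126.
With the rebate, buyers effectively pay Pb = Ps − 12, where Ps is the price sellers receive.
Demand in terms of Ps becomes Qd = 301 − 7(Ps − 12) = 385 - 7Ps. Setting this equal to supply: 385 - 7Ps = -99 + 9Ps, so Ps = 30.25.
Buyers pay Pb = 30.25 − 12 = 18.25; Q' = -99 + 9·30.25 = 173.25.
Government outlay = subsidy × quantity = 12 × 173.25 = 2079.

Government cost = €2079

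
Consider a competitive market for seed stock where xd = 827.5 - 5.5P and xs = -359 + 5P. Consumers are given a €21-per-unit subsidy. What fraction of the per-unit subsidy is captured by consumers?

Consumer share = 10/21

Pre-subsidy: 827.5 - 5.5P = -359 + 5P gives P* = 113, x* = 206.
With the rebate, buyers effectively pay Pb = Ps − 21, where Ps is the price sellers receive.
Demand in terms of Ps becomes xd = 827.5 − 5.5(Ps − 21) = 943 - 5.5Ps. Setting this equal to supply: 943 - 5.5Ps = -359 + 5Ps, so Ps = 124.
Buyers pay Pb = 124 − 21 = 103; x' = -359 + 5·124 = 261.
Buyers' price falls by P* − Pb = 113 − 103 = 10; sellers' price rises by Ps − P* = 124 − 113 = 11.
So consumers capture 10/21 = 10/21 of each unit of subsidy.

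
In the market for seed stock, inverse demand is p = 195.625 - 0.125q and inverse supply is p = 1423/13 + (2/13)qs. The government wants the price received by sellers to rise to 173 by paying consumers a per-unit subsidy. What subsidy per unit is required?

Required subsidy s = 29 per unit

At a seller price of 173, quantity supplied is -711.5 + 6.5·173 = 413.
Buyers absorb 413 only when they pay pb = 195.625 − 0.125·413 = 144.
s = ps − pb = 173 − 144 = 29.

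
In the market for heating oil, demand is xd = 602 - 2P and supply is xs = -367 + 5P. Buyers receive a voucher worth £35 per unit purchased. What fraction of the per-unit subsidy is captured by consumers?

Consumer share = 5/7

Pre-subsidy: 602 - 2P = -367 + 5P gives P* = 969/7, x* = 2276/7.
With the rebate, buyers effectively pay Pb = Ps − 35, where Ps is the price sellers receive.
Demand in terms of Ps becomes xd = 602 − 2(Ps − 35) = 672 - 2Ps. Setting this equal to supply: 672 - 2Ps = -367 + 5Ps, so Ps = 1039/7.
Buyers pay Pb = 1039/7 − 35 = 794/7; x' = -367 + 5·(1039/7) = 2626/7.
Buyers' price falls by P* − Pb = 969/7 − 794/7 = 25; sellers' price rises by Ps − P* = 1039/7 − 969/7 = 10.
So consumers capture 25/35 = 5/7 of each unit of subsidy.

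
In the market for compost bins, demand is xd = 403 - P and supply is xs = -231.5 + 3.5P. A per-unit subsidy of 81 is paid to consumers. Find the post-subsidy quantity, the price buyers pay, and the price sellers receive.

x' = 325; buyers pay 78; sellers receive 159

Pre-subsidy: 403 - P = -231.5 + 3.5P gives P* = 141, x* = 262.
With the rebate, buyers effectively pay Pb = Ps − 81, where Ps is the price sellers receive.
Demand in terms of Ps becomes xd = 403 − 1(Ps − 81) = 484 - Ps. Setting this equal to supply: 484 - Ps = -231.5 + 3.5Ps, so Ps = 159.
Buyers pay Pb = 159 − 81 = 78; x' = -231.5 + 3.5·159 = 325.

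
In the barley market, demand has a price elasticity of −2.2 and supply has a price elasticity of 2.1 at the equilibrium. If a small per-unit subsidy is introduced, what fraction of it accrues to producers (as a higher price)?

Producer share = 22/43

For a small subsidy around the equilibrium, the benefit split depends on the relative slopes, which at a point are proportional to the elasticities.
Buyer share = εs/(εs + |εd|) = 2.1/(2.1 + 2.2) = 21/43; seller share = |εd|/(εs + |εd|) = 22/43.
So producers capture 22/43 of the subsidy.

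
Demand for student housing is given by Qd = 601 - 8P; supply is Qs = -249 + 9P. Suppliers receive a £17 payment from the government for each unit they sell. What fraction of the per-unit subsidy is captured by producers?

Pre-subsidy: 601 - 8P = -249 + 9P gives P* = 50, Q* = 201.
With the subsidy, sellers receive Ps = Pb + 17 for each unit, where Pb is the price buyers pay.
Supply in terms of Pb becomes Qs = -249 + 9(Pb + 17) = -96 + 9Pb. Setting this equal to demand: 601 - 8Pb = -96 + 9Pb, so Pb = 41.
Sellers receive Ps = 41 + 17 = 58; Q' = 601 − 8·41 = 273.
Buyers' price falls by P* − Pb = 50 − 41 = 9; sellers' price rises by Ps − P* = 58 − 50 = 8.
So producers capture 8/17 = 8/17 of each unit of subsidy.

Producer share = 8/17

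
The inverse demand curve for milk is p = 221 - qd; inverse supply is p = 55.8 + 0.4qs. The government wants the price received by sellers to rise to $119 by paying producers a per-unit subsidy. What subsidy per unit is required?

At a seller price of 119, quantity supplied is -139.5 + 2.5·119 = 158.
Buyers absorb 158 only when they pay pb = 221 − 1·158 = 63.
s = ps − pb = 119 − 63 = 56.

Required subsidy s = $56 per unit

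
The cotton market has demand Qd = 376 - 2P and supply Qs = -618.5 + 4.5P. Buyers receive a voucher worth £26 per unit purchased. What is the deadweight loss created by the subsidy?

Pre-subsidy: 376 - 2P = -618.5 + 4.5P gives P* = 153, Q* = 70.
With the rebate, buyers effectively pay Pb = Ps − 26, where Ps is the price sellers receive.
Demand in terms of Ps becomes Qd = 376 − 2(Ps − 26) = 428 - 2Ps. Setting this equal to supply: 428 - 2Ps = -618.5 + 4.5Ps, so Ps = 161.
Buyers pay Pb = 161 − 26 = 135; Q' = -618.5 + 4.5·161 = 106.
The subsidy expands output by 106 − 70 = 36 past the efficient level; on those units the gap between marginal cost and willingness to pay runs from 0 up to 26.
DWL = ½ × 26 × 36 = 468.

Deadweight loss = £468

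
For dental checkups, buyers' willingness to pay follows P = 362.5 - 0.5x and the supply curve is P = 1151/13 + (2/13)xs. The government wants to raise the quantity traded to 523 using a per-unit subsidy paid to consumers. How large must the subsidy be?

Required subsidy s = 68 per unit

At x = 523, from the demand curve buyers pay Pb = 362.5 − 0.5·523 = 101; from the supply curve sellers need Ps = 1151/13 + (2/13)·523 = 169.
The subsidy must fill the gap: s = Ps − Pb = 169 − 101 = 68.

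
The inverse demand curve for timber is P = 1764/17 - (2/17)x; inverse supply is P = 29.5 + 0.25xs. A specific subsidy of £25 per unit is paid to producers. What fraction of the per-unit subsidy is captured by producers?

Producer share = 0.68

Pre-subsidy: 1764/17 - (2/17)x = 29.5 + 0.25x gives x* = 202 and P* = 80.
With the subsidy, sellers receive Ps = Pb + 25 for each unit, where Pb is the price buyers pay.
On the curves, Pb = 1764/17 - (2/17)x and Ps = 29.5 + 0.25x; the wedge Ps − Pb = 25 gives 29.5 + 0.25x − (1764/17 - (2/17)x) = 25, so x' = 270.
Then Pb = 1764/17 − (2/17)·270 = 72 and Ps = 29.5 + 0.25·270 = 97.
Buyers' price falls by P* − Pb = 80 − 72 = 8; sellers' price rises by Ps − P* = 97 − 80 = 17.
So producers capture 17/25 = 0.68 of each unit of subsidy.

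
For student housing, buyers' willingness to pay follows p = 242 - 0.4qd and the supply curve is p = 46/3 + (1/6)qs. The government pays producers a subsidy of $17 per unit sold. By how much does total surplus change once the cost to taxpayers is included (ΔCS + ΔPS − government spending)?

Pre-subsidy: 242 - 0.4q = 46/3 + (1/6)q gives q* = 400 and p* = 82.
With the subsidy, sellers receive ps = pb + 17 for each unit, where pb is the price buyers pay.
On the curves, pb = 242 - 0.4q and ps = 46/3 + (1/6)q; the wedge ps − pb = 17 gives 46/3 + (1/6)q − (242 - 0.4q) = 17, so q' = 430.
Then pb = 242 − 0.4·430 = 70 and ps = 46/3 + (1/6)·430 = 87.
ΔCS = ½(400 + 430)(82 − 70) = 4980; ΔPS = ½(400 + 430)(87 − 82) = 2075.
Government spending = 17 × 430 = 7310.
Net change = 4980 + 2075 − 7310 = -255. The loss equals the DWL triangle ½·17·30.

Net change in total surplus = -$255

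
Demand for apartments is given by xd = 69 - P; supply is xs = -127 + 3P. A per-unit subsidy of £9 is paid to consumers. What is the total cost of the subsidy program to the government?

Government cost = £240.75

Pre-subsidy: 69 - P = -127 + 3P gives P* = 49, x* = 20.
With the rebate, buyers effectively pay Pb = Ps − 9, where Ps is the price sellers receive.
Demand in terms of Ps becomes xd = 69 − 1(Ps − 9) = 78 - Ps. Setting this equal to supply: 78 - Ps = -127 + 3Ps, so Ps = 51.25.
Buyers pay Pb = 51.25 − 9 = 42.25; x' = -127 + 3·51.25 = 26.75.
Government outlay = subsidy × quantity = 9 × 26.75 = 240.75.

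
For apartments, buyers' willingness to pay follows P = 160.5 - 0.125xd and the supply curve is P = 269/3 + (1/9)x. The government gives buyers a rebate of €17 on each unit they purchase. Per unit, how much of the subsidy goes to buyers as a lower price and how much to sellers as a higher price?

Buyers gain €9 per unit; sellers gain €8 per unit

Pre-subsidy: 160.5 - 0.125x = 269/3 + (1/9)x gives x* = 300 and P* = 123.
With the rebate, buyers effectively pay Pb = Ps − 17, where Ps is the price sellers receive.
On the curves, Pb = 160.5 - 0.125x and Ps = 269/3 + (1/9)x; the wedge Ps − Pb = 17 gives 269/3 + (1/9)x − (160.5 - 0.125x) = 17, so x' = 372.
Then Pb = 160.5 − 0.125·372 = 114 and Ps = 269/3 + (1/9)·372 = 131.
Buyers' price falls by P* − Pb = 123 − 114 = 9; sellers' price rises by Ps − P* = 131 − 123 = 8.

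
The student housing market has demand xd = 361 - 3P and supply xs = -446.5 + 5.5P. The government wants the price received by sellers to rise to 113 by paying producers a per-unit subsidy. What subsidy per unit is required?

At a seller price of 113, quantity supplied is -446.5 + 5.5·113 = 175.
Buyers absorb 175 only when they pay Pb with 361 − 3·Pb = 175, i.e. Pb = 62.
s = Ps − Pb = 113 − 62 = 51.

Required subsidy s = 51 per unit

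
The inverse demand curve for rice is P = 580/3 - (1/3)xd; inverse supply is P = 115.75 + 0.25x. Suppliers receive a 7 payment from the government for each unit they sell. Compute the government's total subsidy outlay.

Government cost = 1015

Pre-subsidy: 580/3 - (1/3)x = 115.75 + 0.25x gives x* = 133 and P* = 149.
With the subsidy, sellers receive Ps = Pb + 7 for each unit, where Pb is the price buyers pay.
On the curves, Pb = 580/3 - (1/3)x and Ps = 115.75 + 0.25x; the wedge Ps − Pb = 7 gives 115.75 + 0.25x − (580/3 - (1/3)x) = 7, so x' = 145.
Then Pb = 580/3 − (1/3)·145 = 145 and Ps = 115.75 + 0.25·145 = 152.
Government outlay = subsidy × quantity = 7 × 145 = 1015.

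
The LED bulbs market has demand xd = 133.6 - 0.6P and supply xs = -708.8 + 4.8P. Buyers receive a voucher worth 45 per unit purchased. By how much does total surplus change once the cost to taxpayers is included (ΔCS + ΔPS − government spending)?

Pre-subsidy: 133.6 - 0.6P = -708.8 + 4.8P gives P* = 156, x* = 40.
With the rebate, buyers effectively pay Pb = Ps − 45, where Ps is the price sellers receive.
Demand in terms of Ps becomes xd = 133.6 − 0.6(Ps − 45) = 160.6 - 0.6Ps. Setting this equal to supply: 160.6 - 0.6Ps = -708.8 + 4.8Ps, so Ps = 161.
Buyers pay Pb = 161 − 45 = 116; x' = -708.8 + 4.8·161 = 64.
ΔCS = ½(40 + 64)(156 − 116) = 2080; ΔPS = ½(40 + 64)(161 − 156) = 260.
Government spending = 45 × 64 = 2880.
Net change = 2080 + 260 − 2880 = -540. The loss equals the DWL triangle ½·45·24.

Net change in total surplus = -540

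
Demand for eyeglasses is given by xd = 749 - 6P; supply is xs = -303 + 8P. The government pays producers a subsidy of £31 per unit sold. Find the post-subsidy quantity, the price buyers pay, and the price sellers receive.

x' = 2831/7; buyers pay 402/7; sellers receive 619/7

Pre-subsidy: 749 - 6P = -303 + 8P gives P* = 526/7, x* = 2087/7.
With the subsidy, sellers receive Ps = Pb + 31 for each unit, where Pb is the price buyers pay.
Supply in terms of Pb becomes xs = -303 + 8(Pb + 31) = -55 + 8Pb. Setting this equal to demand: 749 - 6Pb = -55 + 8Pb, so Pb = 402/7.
Sellers receive Ps = 402/7 + 31 = 619/7; x' = 749 − 6·(402/7) = 2831/7.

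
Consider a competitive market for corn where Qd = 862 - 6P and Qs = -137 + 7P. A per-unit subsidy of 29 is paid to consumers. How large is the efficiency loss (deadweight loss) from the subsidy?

Pre-subsidy: 862 - 6P = -137 + 7P gives P* = 999/13, Q* = 5212/13.
With the rebate, buyers effectively pay Pb = Ps − 29, where Ps is the price sellers receive.
Demand in terms of Ps becomes Qd = 862 − 6(Ps − 29) = 1036 - 6Ps. Setting this equal to supply: 1036 - 6Ps = -137 + 7Ps, so Ps = 1173/13.
Buyers pay Pb = 1173/13 − 29 = 796/13; Q' = -137 + 7·(1173/13) = 6430/13.
The subsidy expands output by 6430/13 − 5212/13 = 1218/13 past the efficient level; on those units the gap between marginal cost and willingness to pay runs from 0 up to 29.
DWL = ½ × 29 × 1218/13 = 17661/13.

Deadweight loss = 17661/13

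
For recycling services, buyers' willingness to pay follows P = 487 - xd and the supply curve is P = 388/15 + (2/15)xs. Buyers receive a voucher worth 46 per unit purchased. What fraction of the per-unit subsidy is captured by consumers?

Consumer share = 15/17

Pre-subsidy: 487 - x = 388/15 + (2/15)x gives x* = 6917/17 and P* = 1362/17.
With the rebate, buyers effectively pay Pb = Ps − 46, where Ps is the price sellers receive.
On the curves, Pb = 487 - x and Ps = 388/15 + (2/15)x; the wedge Ps − Pb = 46 gives 388/15 + (2/15)x − (487 - x) = 46, so x' = 7607/17.
Then Pb = 487 − 1·(7607/17) = 672/17 and Ps = 388/15 + (2/15)·(7607/17) = 1454/17.
Buyers' price falls by P* − Pb = 1362/17 − 672/17 = 690/17; sellers' price rises by Ps − P* = 1454/17 − 1362/17 = 92/17.
So consumers capture (690/17)/46 = 15/17 of each unit of subsidy.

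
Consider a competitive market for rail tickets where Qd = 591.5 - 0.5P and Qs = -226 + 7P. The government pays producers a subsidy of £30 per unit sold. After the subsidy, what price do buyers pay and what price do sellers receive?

Buyers pay £81; sellers receive £111

Pre-subsidy: 591.5 - 0.5P = -226 + 7P gives P* = 109, Q* = 537.
With the subsidy, sellers receive Ps = Pb + 30 for each unit, where Pb is the price buyers pay.
Supply in terms of Pb becomes Qs = -226 + 7(Pb + 30) = -16 + 7Pb. Setting this equal to demand: 591.5 - 0.5Pb = -16 + 7Pb, so Pb = 81.
Sellers receive Ps = 81 + 30 = 111; Q' = 591.5 − 0.5·81 = 551.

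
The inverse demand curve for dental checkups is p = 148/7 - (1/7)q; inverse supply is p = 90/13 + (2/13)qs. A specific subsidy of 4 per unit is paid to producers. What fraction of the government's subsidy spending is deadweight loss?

Pre-subsidy: 148/7 - (1/7)q = 90/13 + (2/13)q gives q* = 1294/27 and p* = 386/27.
With the subsidy, sellers receive ps = pb + 4 for each unit, where pb is the price buyers pay.
On the curves, pb = 148/7 - (1/7)q and ps = 90/13 + (2/13)q; the wedge ps − pb = 4 gives 90/13 + (2/13)q − (148/7 - (1/7)q) = 4, so q' = 1658/27.
Then pb = 148/7 − (1/7)·(1658/27) = 334/27 and ps = 90/13 + (2/13)·(1658/27) = 442/27.
ΔCS = ½(1294/27 + 1658/27)(386/27 − 334/27) = 8528/81; ΔPS = ½(1294/27 + 1658/27)(442/27 − 386/27) = 9184/81.
Government spending = 4 × 1658/27 = 6632/27.
DWL = ½ × 4 × (1658/27 − 1294/27) = 728/27; fraction = (728/27) / (6632/27) = 91/829.

DWL / government spending = 91/829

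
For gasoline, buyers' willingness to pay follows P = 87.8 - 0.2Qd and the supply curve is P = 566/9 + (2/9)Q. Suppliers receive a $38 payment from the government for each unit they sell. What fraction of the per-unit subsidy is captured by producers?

Producer share = 10/19

Pre-subsidy: 87.8 - 0.2Q = 566/9 + (2/9)Q gives Q* = 59 and P* = 76.
With the subsidy, sellers receive Ps = Pb + 38 for each unit, where Pb is the price buyers pay.
On the curves, Pb = 87.8 - 0.2Q and Ps = 566/9 + (2/9)Q; the wedge Ps − Pb = 38 gives 566/9 + (2/9)Q − (87.8 - 0.2Q) = 38, so Q' = 149.
Then Pb = 87.8 − 0.2·149 = 58 and Ps = 566/9 + (2/9)·149 = 96.
Buyers' price falls by P* − Pb = 76 − 58 = 18; sellers' price rises by Ps − P* = 96 − 76 = 20.
So producers capture 20/38 = 10/19 of each unit of subsidy.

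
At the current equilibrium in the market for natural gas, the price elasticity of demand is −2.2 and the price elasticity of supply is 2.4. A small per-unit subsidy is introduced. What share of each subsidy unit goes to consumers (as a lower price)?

For a small subsidy around the equilibrium, the benefit split depends on the relative slopes, which at a point are proportional to the elasticities.
Buyer share = εs/(εs + |εd|) = 2.4/(2.4 + 2.2) = 12/23; seller share = |εd|/(εs + |εd|) = 11/23.

Consumer share = 12/23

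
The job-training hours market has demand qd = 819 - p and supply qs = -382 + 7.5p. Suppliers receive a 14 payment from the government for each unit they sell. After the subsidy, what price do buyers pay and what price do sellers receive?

Pre-subsidy: 819 - p = -382 + 7.5p gives p* = 2402/17, q* = 11521/17.
With the subsidy, sellers receive ps = pb + 14 for each unit, where pb is the price buyers pay.
Supply in terms of pb becomes qs = -382 + 7.5(pb + 14) = -277 + 7.5pb. Setting this equal to demand: 819 - pb = -277 + 7.5pb, so pb = 2192/17.
Sellers receive ps = 2192/17 + 14 = 2430/17; q' = 819 − 1·(2192/17) = 11731/17.

Buyers pay 2192/17; sellers receive 2430/17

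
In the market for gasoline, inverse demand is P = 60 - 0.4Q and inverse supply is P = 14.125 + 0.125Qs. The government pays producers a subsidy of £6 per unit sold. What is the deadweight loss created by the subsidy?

Deadweight loss = 240/7

Pre-subsidy: 60 - 0.4Q = 14.125 + 0.125Q gives Q* = 1835/21 and P* = 526/21.
With the subsidy, sellers receive Ps = Pb + 6 for each unit, where Pb is the price buyers pay.
On the curves, Pb = 60 - 0.4Q and Ps = 14.125 + 0.125Q; the wedge Ps − Pb = 6 gives 14.125 + 0.125Q − (60 - 0.4Q) = 6, so Q' = 2075/21.
Then Pb = 60 − 0.4·(2075/21) = 430/21 and Ps = 14.125 + 0.125·(2075/21) = 556/21.
The subsidy expands output by 2075/21 − 1835/21 = 80/7 past the efficient level; on those units the gap between marginal cost and willingness to pay runs from 0 up to 6.
DWL = ½ × 6 × 80/7 = 240/7.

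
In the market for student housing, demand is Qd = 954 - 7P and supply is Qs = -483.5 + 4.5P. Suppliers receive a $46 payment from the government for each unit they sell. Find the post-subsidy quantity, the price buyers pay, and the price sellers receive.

Pre-subsidy: 954 - 7P = -483.5 + 4.5P gives P* = 125, Q* = 79.
With the subsidy, sellers receive Ps = Pb + 46 for each unit, where Pb is the price buyers pay.
Supply in terms of Pb becomes Qs = -483.5 + 4.5(Pb + 46) = -276.5 + 4.5Pb. Setting this equal to demand: 954 - 7Pb = -276.5 + 4.5Pb, so Pb = 107.
Sellers receive Ps = 107 + 46 = 153; Q' = 954 − 7·107 = 205.

Q' = 205; buyers pay $107; sellers receive $153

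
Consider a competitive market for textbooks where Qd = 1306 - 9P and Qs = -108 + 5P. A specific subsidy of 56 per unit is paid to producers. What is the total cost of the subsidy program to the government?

Pre-subsidy: 1306 - 9P = -108 + 5P gives P* = 101, Q* = 397.
With the subsidy, sellers receive Ps = Pb + 56 for each unit, where Pb is the price buyers pay.
Supply in terms of Pb becomes Qs = -108 + 5(Pb + 56) = 172 + 5Pb. Setting this equal to demand: 1306 - 9Pb = 172 + 5Pb, so Pb = 81.
Sellers receive Ps = 81 + 56 = 137; Q' = 1306 − 9·81 = 577.
Government outlay = subsidy × quantity = 56 × 577 = 32312.

Government cost = 32312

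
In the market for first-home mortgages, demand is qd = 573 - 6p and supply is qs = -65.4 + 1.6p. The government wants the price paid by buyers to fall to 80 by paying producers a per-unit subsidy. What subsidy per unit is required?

Required subsidy s = 19 per unit

At a buyer price of 80, quantity demanded is 573 − 6·80 = 93.
Sellers supply 93 only when they receive ps with -65.4 + 1.6·ps = 93, i.e. ps = 99.
s = ps − pb = 99 − 80 = 19.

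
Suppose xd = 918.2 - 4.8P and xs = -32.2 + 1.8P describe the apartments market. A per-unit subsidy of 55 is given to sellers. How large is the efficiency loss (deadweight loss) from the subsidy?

Pre-subsidy: 918.2 - 4.8P = -32.2 + 1.8P gives P* = 144, x* = 227.
With the subsidy, sellers receive Ps = Pb + 55 for each unit, where Pb is the price buyers pay.
Supply in terms of Pb becomes xs = -32.2 + 1.8(Pb + 55) = 66.8 + 1.8Pb. Setting this equal to demand: 918.2 - 4.8Pb = 66.8 + 1.8Pb, so Pb = 129.
Sellers receive Ps = 129 + 55 = 184; x' = 918.2 − 4.8·129 = 299.
The subsidy expands output by 299 − 227 = 72 past the efficient level; on those units the gap between marginal cost and willingness to pay runs from 0 up to 55.
DWL = ½ × 55 × 72 = 1980.

Deadweight loss = 1980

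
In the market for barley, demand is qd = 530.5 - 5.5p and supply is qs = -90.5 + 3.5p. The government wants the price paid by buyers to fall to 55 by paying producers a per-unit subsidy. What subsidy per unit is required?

Required subsidy s = 36 per unit

At a buyer price of 55, quantity demanded is 530.5 − 5.5·55 = 228.
Sellers supply 228 only when they receive ps with -90.5 + 3.5·ps = 228, i.e. ps = 91.
s = ps − pb = 91 − 55 = 36.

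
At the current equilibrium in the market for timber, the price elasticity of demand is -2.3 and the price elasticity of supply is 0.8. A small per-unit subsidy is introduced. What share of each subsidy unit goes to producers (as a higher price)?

For a small subsidy around the equilibrium, the benefit split depends on the relative slopes, which at a point are proportional to the elasticities.
Buyer share = εs/(εs + |εd|) = 0.8/(0.8 + 2.3) = 8/31; seller share = |εd|/(εs + |εd|) = 23/31.
So producers capture 23/31 of the subsidy.

Producer share = 23/31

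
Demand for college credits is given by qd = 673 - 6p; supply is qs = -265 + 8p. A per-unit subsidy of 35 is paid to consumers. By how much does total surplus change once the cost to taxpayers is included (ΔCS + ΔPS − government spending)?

Net change in total surplus = -2100

Pre-subsidy: 673 - 6p = -265 + 8p gives p* = 67, q* = 271.
With the rebate, buyers effectively pay pb = ps − 35, where ps is the price sellers receive.
Demand in terms of ps becomes qd = 673 − 6(ps − 35) = 883 - 6ps. Setting this equal to supply: 883 - 6ps = -265 + 8ps, so ps = 82.
Buyers pay pb = 82 − 35 = 47; q' = -265 + 8·82 = 391.
ΔCS = ½(271 + 391)(67 − 47) = 6620; ΔPS = ½(271 + 391)(82 − 67) = 4965.
Government spending = 35 × 391 = 13685.
Net change = 6620 + 4965 − 13685 = -2100. The loss equals the DWL triangle ½·35·120.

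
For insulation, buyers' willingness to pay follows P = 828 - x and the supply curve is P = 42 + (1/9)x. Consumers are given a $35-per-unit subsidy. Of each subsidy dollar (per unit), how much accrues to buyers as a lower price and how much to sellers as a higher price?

Pre-subsidy: 828 - x = 42 + (1/9)x gives x* = 707.4 and P* = 120.6.
With the rebate, buyers effectively pay Pb = Ps − 35, where Ps is the price sellers receive.
On the curves, Pb = 828 - x and Ps = 42 + (1/9)x; the wedge Ps − Pb = 35 gives 42 + (1/9)x − (828 - x) = 35, so x' = 738.9.
Then Pb = 828 − 1·738.9 = 89.1 and Ps = 42 + (1/9)·738.9 = 124.1.
Buyers' price falls by P* − Pb = 120.6 − 89.1 = 31.5; sellers' price rises by Ps − P* = 124.1 − 120.6 = 3.5.

Buyers gain $31.5 per unit; sellers gain $3.5 per unit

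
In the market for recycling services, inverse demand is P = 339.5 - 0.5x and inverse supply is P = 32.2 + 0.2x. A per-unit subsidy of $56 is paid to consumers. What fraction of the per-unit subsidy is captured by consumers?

Consumer share = 5/7

Pre-subsidy: 339.5 - 0.5x = 32.2 + 0.2x gives x* = 439 and P* = 120.
With the rebate, buyers effectively pay Pb = Ps − 56, where Ps is the price sellers receive.
On the curves, Pb = 339.5 - 0.5x and Ps = 32.2 + 0.2x; the wedge Ps − Pb = 56 gives 32.2 + 0.2x − (339.5 - 0.5x) = 56, so x' = 519.
Then Pb = 339.5 − 0.5·519 = 80 and Ps = 32.2 + 0.2·519 = 136.
Buyers' price falls by P* − Pb = 120 − 80 = 40; sellers' price rises by Ps − P* = 136 − 120 = 16.
So consumers capture 40/56 = 5/7 of each unit of subsidy.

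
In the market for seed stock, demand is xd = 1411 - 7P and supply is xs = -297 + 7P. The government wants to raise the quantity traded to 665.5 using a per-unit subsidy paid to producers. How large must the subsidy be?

Required subsidy s = 31 per unit

At x = 665.5, invert demand for the buyer price: Pb = (1411 − 665.5)/7 = 106.5; invert supply for the seller price: Ps = (665.5 − (-297))/7 = 137.5.
The subsidy must fill the gap: s = Ps − Pb = 137.5 − 106.5 = 31.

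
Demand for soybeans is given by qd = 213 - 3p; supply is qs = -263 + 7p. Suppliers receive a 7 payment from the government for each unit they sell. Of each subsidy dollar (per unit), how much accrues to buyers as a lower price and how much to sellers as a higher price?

Pre-subsidy: 213 - 3p = -263 + 7p gives p* = 47.6, q* = 70.2.
With the subsidy, sellers receive ps = pb + 7 for each unit, where pb is the price buyers pay.
Supply in terms of pb becomes qs = -263 + 7(pb + 7) = -214 + 7pb. Setting this equal to demand: 213 - 3pb = -214 + 7pb, so pb = 42.7.
Sellers receive ps = 42.7 + 7 = 49.7; q' = 213 − 3·42.7 = 84.9.
Buyers' price falls by p* − pb = 47.6 − 42.7 = 4.9; sellers' price rises by ps − p* = 49.7 − 47.6 = 2.1.

Buyers gain 4.9 per unit; sellers gain 2.1 per unit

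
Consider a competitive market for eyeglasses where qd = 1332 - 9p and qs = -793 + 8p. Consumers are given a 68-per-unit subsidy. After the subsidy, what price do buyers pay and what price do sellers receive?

Pre-subsidy: 1332 - 9p = -793 + 8p gives p* = 125, q* = 207.
With the rebate, buyers effectively pay pb = ps − 68, where ps is the price sellers receive.
Demand in terms of ps becomes qd = 1332 − 9(ps − 68) = 1944 - 9ps. Setting this equal to supply: 1944 - 9ps = -793 + 8ps, so ps = 161.
Buyers pay pb = 161 − 68 = 93; q' = -793 + 8·161 = 495.

Buyers pay 93; sellers receive 161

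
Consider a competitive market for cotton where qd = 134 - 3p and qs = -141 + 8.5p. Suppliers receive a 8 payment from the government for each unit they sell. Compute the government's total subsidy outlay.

Pre-subsidy: 134 - 3p = -141 + 8.5p gives p* = 550/23, q* = 1432/23.
With the subsidy, sellers receive ps = pb + 8 for each unit, where pb is the price buyers pay.
Supply in terms of pb becomes qs = -141 + 8.5(pb + 8) = -73 + 8.5pb. Setting this equal to demand: 134 - 3pb = -73 + 8.5pb, so pb = 18.
Sellers receive ps = 18 + 8 = 26; q' = 134 − 3·18 = 80.
Government outlay = subsidy × quantity = 8 × 80 = 640.

Government cost = 640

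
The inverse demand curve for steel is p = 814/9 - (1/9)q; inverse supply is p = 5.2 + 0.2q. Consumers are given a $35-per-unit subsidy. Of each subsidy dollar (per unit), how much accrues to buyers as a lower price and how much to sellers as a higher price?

Buyers gain $12.5 per unit; sellers gain $22.5 per unit

Pre-subsidy: 814/9 - (1/9)q = 5.2 + 0.2q gives q* = 274 and p* = 60.
With the rebate, buyers effectively pay pb = ps − 35, where ps is the price sellers receive.
On the curves, pb = 814/9 - (1/9)q and ps = 5.2 + 0.2q; the wedge ps − pb = 35 gives 5.2 + 0.2q − (814/9 - (1/9)q) = 35, so q' = 386.5.
Then pb = 814/9 − (1/9)·386.5 = 47.5 and ps = 5.2 + 0.2·386.5 = 82.5.
Buyers' price falls by p* − pb = 60 − 47.5 = 12.5; sellers' price rises by ps − p* = 82.5 − 60 = 22.5.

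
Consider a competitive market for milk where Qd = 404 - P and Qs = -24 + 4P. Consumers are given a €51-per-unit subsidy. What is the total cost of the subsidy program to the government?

Pre-subsidy: 404 - P = -24 + 4P gives P* = 85.6, Q* = 318.4.
With the rebate, buyers effectively pay Pb = Ps − 51, where Ps is the price sellers receive.
Demand in terms of Ps becomes Qd = 404 − 1(Ps − 51) = 455 - Ps. Setting this equal to supply: 455 - Ps = -24 + 4Ps, so Ps = 95.8.
Buyers pay Pb = 95.8 − 51 = 44.8; Q' = -24 + 4·95.8 = 359.2.
Government outlay = subsidy × quantity = 51 × 359.2 = 18319.2.

Government cost = €18319.2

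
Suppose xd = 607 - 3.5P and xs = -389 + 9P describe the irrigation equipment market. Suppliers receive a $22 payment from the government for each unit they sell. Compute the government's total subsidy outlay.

Government cost = $8438.32

Pre-subsidy: 607 - 3.5P = -389 + 9P gives P* = 79.68, x* = 328.12.
With the subsidy, sellers receive Ps = Pb + 22 for each unit, where Pb is the price buyers pay.
Supply in terms of Pb becomes xs = -389 + 9(Pb + 22) = -191 + 9Pb. Setting this equal to demand: 607 - 3.5Pb = -191 + 9Pb, so Pb = 63.84.
Sellers receive Ps = 63.84 + 22 = 85.84; x' = 607 − 3.5·63.84 = 383.56.
Government outlay = subsidy × quantity = 22 × 383.56 = 8438.32.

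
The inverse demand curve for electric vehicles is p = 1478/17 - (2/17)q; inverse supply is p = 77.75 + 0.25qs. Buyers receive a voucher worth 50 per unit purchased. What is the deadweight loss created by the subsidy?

Deadweight loss = 3400

Pre-subsidy: 1478/17 - (2/17)q = 77.75 + 0.25q gives q* = 25 and p* = 84.
With the rebate, buyers effectively pay pb = ps − 50, where ps is the price sellers receive.
On the curves, pb = 1478/17 - (2/17)q and ps = 77.75 + 0.25q; the wedge ps − pb = 50 gives 77.75 + 0.25q − (1478/17 - (2/17)q) = 50, so q' = 161.
Then pb = 1478/17 − (2/17)·161 = 68 and ps = 77.75 + 0.25·161 = 118.
The subsidy expands output by 161 − 25 = 136 past the efficient level; on those units the gap between marginal cost and willingness to pay runs from 0 up to 50.
DWL = ½ × 50 × 136 = 3400.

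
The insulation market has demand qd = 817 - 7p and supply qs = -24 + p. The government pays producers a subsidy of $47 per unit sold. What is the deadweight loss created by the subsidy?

Pre-subsidy: 817 - 7p = -24 + p gives p* = 105.125, q* = 81.125.
With the subsidy, sellers receive ps = pb + 47 for each unit, where pb is the price buyers pay.
Supply in terms of pb becomes qs = -24 + 1(pb + 47) = 23 + pb. Setting this equal to demand: 817 - 7pb = 23 + pb, so pb = 99.25.
Sellers receive ps = 99.25 + 47 = 146.25; q' = 817 − 7·99.25 = 122.25.
The subsidy expands output by 122.25 − 81.125 = 41.125 past the efficient level; on those units the gap between marginal cost and willingness to pay runs from 0 up to 47.
DWL = ½ × 47 × 41.125 = 966.4375.

Deadweight loss = $966.4375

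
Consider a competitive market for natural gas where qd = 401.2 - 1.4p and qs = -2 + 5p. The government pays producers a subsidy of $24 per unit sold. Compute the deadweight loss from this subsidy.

Deadweight loss = $315

Pre-subsidy: 401.2 - 1.4p = -2 + 5p gives p* = 63, q* = 313.
With the subsidy, sellers receive ps = pb + 24 for each unit, where pb is the price buyers pay.
Supply in terms of pb becomes qs = -2 + 5(pb + 24) = 118 + 5pb. Setting this equal to demand: 401.2 - 1.4pb = 118 + 5pb, so pb = 44.25.
Sellers receive ps = 44.25 + 24 = 68.25; q' = 401.2 − 1.4·44.25 = 339.25.
The subsidy expands output by 339.25 − 313 = 26.25 past the efficient level; on those units the gap between marginal cost and willingness to pay runs from 0 up to 24.
DWL = ½ × 24 × 26.25 = 315.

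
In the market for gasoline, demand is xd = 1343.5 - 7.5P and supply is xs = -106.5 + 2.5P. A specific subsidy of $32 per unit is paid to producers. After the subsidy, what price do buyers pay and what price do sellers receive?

Pre-subsidy: 1343.5 - 7.5P = -106.5 + 2.5P gives P* = 145, x* = 256.
With the subsidy, sellers receive Ps = Pb + 32 for each unit, where Pb is the price buyers pay.
Supply in terms of Pb becomes xs = -106.5 + 2.5(Pb + 32) = -26.5 + 2.5Pb. Setting this equal to demand: 1343.5 - 7.5Pb = -26.5 + 2.5Pb, so Pb = 137.
Sellers receive Ps = 137 + 32 = 169; x' = 1343.5 − 7.5·137 = 316.

Buyers pay $137; sellers receive $169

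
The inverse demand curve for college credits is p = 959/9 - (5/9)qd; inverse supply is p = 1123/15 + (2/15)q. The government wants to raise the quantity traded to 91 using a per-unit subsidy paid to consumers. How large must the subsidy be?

Required subsidy s = 31 per unit

At q = 91, from the demand curve buyers pay pb = 959/9 − (5/9)·91 = 56; from the supply curve sellers need ps = 1123/15 + (2/15)·91 = 87.
The subsidy must fill the gap: s = ps − pb = 87 − 56 = 31.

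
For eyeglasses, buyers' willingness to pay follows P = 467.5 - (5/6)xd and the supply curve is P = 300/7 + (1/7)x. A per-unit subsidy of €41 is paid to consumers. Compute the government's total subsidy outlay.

Government cost = €19557

Pre-subsidy: 467.5 - (5/6)x = 300/7 + (1/7)x gives x* = 435 and P* = 105.
With the rebate, buyers effectively pay Pb = Ps − 41, where Ps is the price sellers receive.
On the curves, Pb = 467.5 - (5/6)x and Ps = 300/7 + (1/7)x; the wedge Ps − Pb = 41 gives 300/7 + (1/7)x − (467.5 - (5/6)x) = 41, so x' = 477.
Then Pb = 467.5 − (5/6)·477 = 70 and Ps = 300/7 + (1/7)·477 = 111.
Government outlay = subsidy × quantity = 41 × 477 = 19557.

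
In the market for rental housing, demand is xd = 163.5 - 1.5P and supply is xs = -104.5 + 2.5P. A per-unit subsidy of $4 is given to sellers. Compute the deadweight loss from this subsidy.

Pre-subsidy: 163.5 - 1.5P = -104.5 + 2.5P gives P* = 67, x* = 63.
With the subsidy, sellers receive Ps = Pb + 4 for each unit, where Pb is the price buyers pay.
Supply in terms of Pb becomes xs = -104.5 + 2.5(Pb + 4) = -94.5 + 2.5Pb. Setting this equal to demand: 163.5 - 1.5Pb = -94.5 + 2.5Pb, so Pb = 64.5.
Sellers receive Ps = 64.5 + 4 = 68.5; x' = 163.5 − 1.5·64.5 = 66.75.
The subsidy expands output by 66.75 − 63 = 3.75 past the efficient level; on those units the gap between marginal cost and willingness to pay runs from 0 up to 4.
DWL = ½ × 4 × 3.75 = 7.5.

Deadweight loss = $7.5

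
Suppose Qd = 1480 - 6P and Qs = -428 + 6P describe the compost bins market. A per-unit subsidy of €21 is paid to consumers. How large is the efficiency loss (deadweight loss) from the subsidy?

Deadweight loss = €661.5

Pre-subsidy: 1480 - 6P = -428 + 6P gives P* = 159, Q* = 526.
With the rebate, buyers effectively pay Pb = Ps − 21, where Ps is the price sellers receive.
Demand in terms of Ps becomes Qd = 1480 − 6(Ps − 21) = 1606 - 6Ps. Setting this equal to supply: 1606 - 6Ps = -428 + 6Ps, so Ps = 169.5.
Buyers pay Pb = 169.5 − 21 = 148.5; Q' = -428 + 6·169.5 = 589.
The subsidy expands output by 589 − 526 = 63 past the efficient level; on those units the gap between marginal cost and willingness to pay runs from 0 up to 21.
DWL = ½ × 21 × 63 = 661.5.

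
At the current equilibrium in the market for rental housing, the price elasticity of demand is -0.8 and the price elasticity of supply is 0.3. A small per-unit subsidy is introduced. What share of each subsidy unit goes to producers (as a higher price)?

Producer share = 8/11

For a small subsidy around the equilibrium, the benefit split depends on the relative slopes, which at a point are proportional to the elasticities.
Buyer share = εs/(εs + |εd|) = 0.3/(0.3 + 0.8) = 3/11; seller share = |εd|/(εs + |εd|) = 8/11.
So producers capture 8/11 of the subsidy.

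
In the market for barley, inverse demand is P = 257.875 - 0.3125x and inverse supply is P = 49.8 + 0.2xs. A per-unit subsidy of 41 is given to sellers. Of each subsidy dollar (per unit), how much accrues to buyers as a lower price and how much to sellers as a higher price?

Buyers gain 25 per unit; sellers gain 16 per unit

Pre-subsidy: 257.875 - 0.3125x = 49.8 + 0.2x gives x* = 406 and P* = 131.
With the subsidy, sellers receive Ps = Pb + 41 for each unit, where Pb is the price buyers pay.
On the curves, Pb = 257.875 - 0.3125x and Ps = 49.8 + 0.2x; the wedge Ps − Pb = 41 gives 49.8 + 0.2x − (257.875 - 0.3125x) = 41, so x' = 486.
Then Pb = 257.875 − 0.3125·486 = 106 and Ps = 49.8 + 0.2·486 = 147.
Buyers' price falls by P* − Pb = 131 − 106 = 25; sellers' price rises by Ps − P* = 147 − 131 = 16.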